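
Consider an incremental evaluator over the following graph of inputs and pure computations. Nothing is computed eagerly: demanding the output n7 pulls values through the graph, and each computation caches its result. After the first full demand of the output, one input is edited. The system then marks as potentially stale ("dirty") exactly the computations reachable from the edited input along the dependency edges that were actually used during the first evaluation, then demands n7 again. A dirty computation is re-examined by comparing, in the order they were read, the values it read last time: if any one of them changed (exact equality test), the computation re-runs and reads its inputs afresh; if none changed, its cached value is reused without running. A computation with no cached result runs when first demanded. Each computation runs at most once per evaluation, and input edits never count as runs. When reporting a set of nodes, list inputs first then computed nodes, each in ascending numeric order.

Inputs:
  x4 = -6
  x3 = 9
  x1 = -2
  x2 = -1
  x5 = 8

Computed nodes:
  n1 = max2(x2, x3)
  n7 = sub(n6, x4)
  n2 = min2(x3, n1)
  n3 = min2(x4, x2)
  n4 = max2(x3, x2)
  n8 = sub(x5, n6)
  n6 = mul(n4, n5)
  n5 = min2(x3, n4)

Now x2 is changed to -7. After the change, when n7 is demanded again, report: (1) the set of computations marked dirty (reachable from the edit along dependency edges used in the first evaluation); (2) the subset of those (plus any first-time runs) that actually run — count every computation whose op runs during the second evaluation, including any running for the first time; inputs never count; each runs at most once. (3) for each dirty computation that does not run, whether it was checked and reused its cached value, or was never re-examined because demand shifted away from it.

Initial pass — values computed on the first demand:
  n4 = max2(9, -1) = 9
  n5 = min2(9, 9) = 9
  n6 = mul(9, 9) = 81
  n7 = sub(81, -6) = 87

Second demand — change propagation:
  n4: re-runs because x2 -1->-7; new result 9 (unchanged).
  n5: re-examined; everything it read last time is the same (x3 unchanged, n4 unchanged) — cache 9 kept, no run.
  n6: re-examined; everything it read last time is the same (n4 unchanged, n5 unchanged) — cache 81 kept, no run.
  n7: re-examined; everything it read last time is the same (n6 unchanged, x4 unchanged) — cache 87 kept, no run.

The important point: n4 recomputes to an identical value, and the output ends up unchanged.

Dirty set: n4, n5, n6, n7.
Run set: n4 (1 run).
Re-examined without running (cache reused): n5, n6, n7.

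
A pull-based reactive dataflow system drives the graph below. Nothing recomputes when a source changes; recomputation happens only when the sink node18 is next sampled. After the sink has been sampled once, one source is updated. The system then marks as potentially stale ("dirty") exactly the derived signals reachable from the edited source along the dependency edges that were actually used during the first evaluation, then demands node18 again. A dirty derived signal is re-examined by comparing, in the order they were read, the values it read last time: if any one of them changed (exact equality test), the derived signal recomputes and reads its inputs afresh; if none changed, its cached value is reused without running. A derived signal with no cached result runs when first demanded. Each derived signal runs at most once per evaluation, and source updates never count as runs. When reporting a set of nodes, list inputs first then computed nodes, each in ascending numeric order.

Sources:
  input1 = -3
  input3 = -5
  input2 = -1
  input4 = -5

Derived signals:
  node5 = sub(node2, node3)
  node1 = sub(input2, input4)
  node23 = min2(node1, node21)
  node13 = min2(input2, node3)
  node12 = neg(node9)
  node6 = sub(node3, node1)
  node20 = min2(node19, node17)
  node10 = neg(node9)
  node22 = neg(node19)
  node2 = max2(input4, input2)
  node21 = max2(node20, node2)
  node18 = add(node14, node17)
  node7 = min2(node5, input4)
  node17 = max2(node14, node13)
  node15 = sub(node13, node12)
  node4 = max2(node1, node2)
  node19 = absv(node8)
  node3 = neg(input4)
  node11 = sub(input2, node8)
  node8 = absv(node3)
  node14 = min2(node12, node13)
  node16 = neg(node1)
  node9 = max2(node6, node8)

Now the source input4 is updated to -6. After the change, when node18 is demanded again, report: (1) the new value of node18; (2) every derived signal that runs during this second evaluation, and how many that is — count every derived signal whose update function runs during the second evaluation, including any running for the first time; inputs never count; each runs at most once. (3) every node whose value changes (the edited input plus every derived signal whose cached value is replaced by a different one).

New value of node18: -7.
Derived signals that run: node1, node3, node6, node8, node9, node12, node13, node14, node17, node18 — 10 in total.
Values that change: input4, node1, node3, node8, node9, node12, node14, node18.

First evaluation (everything demanded from the output):
  node1 = sub(-1, -5) = 4
  node3 = neg(-5) = 5
  node6 = sub(5, 4) = 1
  node8 = absv(5) = 5
  node9 = max2(1, 5) = 5
  node12 = neg(5) = -5
  node13 = min2(-1, 5) = -1
  node14 = min2(-5, -1) = -5
  node17 = max2(-5, -1) = -1
  node18 = add(-5, -1) = -6

Propagation after the edit:
  node1: runs — input4 -5->-6; result 5.
  node3: runs — input4 -5->-6; result 6.
  node6: runs — node3 5->6; node1 4->5; result 1 (same value as before).
  node8: runs — node3 5->6; result 6.
  node9: runs — node8 5->6; result 6.
  node12: runs — node9 5->6; result -6.
  node13: runs — node3 5->6; result -1 (same value as before).
  node14: runs — node12 -5->-6; result -6.
  node17: runs — node14 -5->-6; result -1 (same value as before).
  node18: runs — node14 -5->-6; result -7.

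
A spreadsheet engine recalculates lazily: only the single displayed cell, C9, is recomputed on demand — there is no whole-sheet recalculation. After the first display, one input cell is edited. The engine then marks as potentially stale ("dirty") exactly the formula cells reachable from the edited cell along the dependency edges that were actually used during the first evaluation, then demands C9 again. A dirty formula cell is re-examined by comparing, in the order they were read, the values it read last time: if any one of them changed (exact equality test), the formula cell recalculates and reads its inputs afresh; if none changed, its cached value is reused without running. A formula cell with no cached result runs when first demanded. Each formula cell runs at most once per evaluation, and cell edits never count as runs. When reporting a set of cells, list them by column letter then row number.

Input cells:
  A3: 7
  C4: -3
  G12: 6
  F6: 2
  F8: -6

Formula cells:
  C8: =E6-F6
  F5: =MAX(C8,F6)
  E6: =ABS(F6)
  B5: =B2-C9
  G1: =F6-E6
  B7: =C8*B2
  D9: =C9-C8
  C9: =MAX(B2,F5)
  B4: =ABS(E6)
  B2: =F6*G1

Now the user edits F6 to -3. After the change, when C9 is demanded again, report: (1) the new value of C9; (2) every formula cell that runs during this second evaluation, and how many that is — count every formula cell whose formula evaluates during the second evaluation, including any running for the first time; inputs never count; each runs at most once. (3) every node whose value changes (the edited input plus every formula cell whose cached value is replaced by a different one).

New value of C9: 18.
Formula cells that run: B2, C8, C9, E6, F5, G1 — 6 in total.
Values that change: B2, C8, C9, E6, F5, F6, G1.

First evaluation (everything demanded from the output):
  E6 = ABS(2) = 2
  C8 = 2 - 2 = 0
  F5 = MAX(0, 2) = 2
  G1 = 2 - 2 = 0
  B2 = 2 * 0 = 0
  C9 = MAX(0, 2) = 2

Propagation after the edit:
  E6: runs — F6 2->-3; result 3.
  C8: runs — E6 2->3; F6 2->-3; result 6.
  F5: runs — C8 0->6; F6 2->-3; result 6.
  G1: runs — F6 2->-3; E6 2->3; result -6.
  B2: runs — F6 2->-3; G1 0->-6; result 18.
  C9: runs — B2 0->18; F5 2->6; result 18.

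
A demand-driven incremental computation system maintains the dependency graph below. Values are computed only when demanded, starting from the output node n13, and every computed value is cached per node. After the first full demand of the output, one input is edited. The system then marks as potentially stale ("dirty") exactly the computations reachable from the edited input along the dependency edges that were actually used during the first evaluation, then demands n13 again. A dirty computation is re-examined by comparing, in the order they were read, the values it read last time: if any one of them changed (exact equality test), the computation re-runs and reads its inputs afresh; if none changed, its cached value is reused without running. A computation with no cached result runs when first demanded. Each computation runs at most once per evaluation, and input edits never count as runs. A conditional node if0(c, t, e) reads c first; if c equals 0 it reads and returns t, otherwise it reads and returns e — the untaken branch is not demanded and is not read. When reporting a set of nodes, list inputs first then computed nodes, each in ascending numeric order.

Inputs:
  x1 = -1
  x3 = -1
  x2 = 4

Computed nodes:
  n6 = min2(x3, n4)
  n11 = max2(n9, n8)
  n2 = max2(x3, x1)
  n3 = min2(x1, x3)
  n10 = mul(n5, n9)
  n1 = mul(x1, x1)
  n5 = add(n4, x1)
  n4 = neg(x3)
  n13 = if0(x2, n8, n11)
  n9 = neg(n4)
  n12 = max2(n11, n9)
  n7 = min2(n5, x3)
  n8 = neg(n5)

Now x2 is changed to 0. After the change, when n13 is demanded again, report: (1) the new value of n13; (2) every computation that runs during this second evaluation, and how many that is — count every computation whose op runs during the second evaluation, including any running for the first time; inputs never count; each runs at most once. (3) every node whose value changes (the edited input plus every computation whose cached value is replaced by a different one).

New value of n13: 0.
Computations that run: n13 — 1 in total.
Values that change: x2.

First evaluation (everything demanded from the output):
  n4 = neg(-1) = 1
  n5 = add(1, -1) = 0
  n8 = neg(0) = 0
  n9 = neg(1) = -1
  n11 = max2(-1, 0) = 0
  n13 = if0(x2=4 -> else branch n11) = 0

Propagation after the edit:
  n13: runs — x2 4->0; result 0 (same value as before).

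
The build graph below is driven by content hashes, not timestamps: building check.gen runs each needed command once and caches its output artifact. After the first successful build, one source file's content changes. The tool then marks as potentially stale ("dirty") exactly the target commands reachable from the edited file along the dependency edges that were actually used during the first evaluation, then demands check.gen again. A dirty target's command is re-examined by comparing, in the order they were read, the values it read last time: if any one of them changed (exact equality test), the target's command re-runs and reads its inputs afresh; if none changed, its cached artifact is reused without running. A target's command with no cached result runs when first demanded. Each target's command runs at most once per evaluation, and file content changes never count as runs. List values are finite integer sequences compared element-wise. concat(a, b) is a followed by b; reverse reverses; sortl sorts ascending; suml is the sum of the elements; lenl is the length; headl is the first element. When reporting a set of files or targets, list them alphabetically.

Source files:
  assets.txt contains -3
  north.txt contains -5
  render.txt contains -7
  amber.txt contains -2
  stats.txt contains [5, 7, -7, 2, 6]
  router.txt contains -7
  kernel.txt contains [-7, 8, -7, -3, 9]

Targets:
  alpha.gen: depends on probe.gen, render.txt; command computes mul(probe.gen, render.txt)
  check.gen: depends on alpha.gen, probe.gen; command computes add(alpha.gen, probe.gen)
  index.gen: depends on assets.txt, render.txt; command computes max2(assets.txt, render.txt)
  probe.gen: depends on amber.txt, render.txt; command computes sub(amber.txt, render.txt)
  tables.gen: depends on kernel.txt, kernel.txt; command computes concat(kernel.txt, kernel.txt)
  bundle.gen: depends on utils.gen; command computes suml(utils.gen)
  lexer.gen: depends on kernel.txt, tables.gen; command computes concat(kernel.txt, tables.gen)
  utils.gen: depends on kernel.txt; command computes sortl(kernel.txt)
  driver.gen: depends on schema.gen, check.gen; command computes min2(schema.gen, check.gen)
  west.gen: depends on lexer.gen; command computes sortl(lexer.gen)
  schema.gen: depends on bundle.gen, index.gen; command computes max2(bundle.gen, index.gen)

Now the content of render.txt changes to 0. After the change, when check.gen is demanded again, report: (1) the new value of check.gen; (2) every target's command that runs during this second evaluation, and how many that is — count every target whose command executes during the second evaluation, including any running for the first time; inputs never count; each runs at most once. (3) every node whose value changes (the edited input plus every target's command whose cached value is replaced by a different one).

check.gen now evaluates to -2.
Run set: alpha.gen, check.gen, probe.gen (3 run).
Changed values: alpha.gen, check.gen, probe.gen, render.txt.

Initial pass — values computed on the first demand:
  probe.gen = sub(-2, -7) = 5
  alpha.gen = mul(5, -7) = -35
  check.gen = add(-35, 5) = -30

Second demand — change propagation:
  probe.gen: re-runs because render.txt -7->0; new result -2.
  alpha.gen: re-runs because probe.gen 5->-2; render.txt -7->0; new result 0.
  check.gen: re-runs because alpha.gen -35->0; probe.gen 5->-2; new result -2.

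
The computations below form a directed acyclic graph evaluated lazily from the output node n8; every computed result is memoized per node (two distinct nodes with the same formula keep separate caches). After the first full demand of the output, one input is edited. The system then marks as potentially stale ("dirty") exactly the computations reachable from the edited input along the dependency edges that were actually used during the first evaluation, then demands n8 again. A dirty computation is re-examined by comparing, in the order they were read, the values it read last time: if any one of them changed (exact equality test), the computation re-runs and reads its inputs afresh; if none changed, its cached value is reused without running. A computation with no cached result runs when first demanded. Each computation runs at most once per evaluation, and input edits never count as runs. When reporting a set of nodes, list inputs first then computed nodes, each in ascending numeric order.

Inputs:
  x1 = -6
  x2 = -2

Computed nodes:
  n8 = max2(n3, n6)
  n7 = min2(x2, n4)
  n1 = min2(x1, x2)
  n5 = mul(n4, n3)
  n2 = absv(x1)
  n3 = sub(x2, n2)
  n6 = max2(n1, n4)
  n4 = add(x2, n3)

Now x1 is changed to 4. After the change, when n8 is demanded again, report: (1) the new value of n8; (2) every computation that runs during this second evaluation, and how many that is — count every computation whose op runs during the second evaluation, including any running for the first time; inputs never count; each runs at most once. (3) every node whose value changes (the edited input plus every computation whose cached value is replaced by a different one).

Demanding n8 again yields -2.
6 computations run: n1, n2, n3, n4, n6, n8.
The nodes whose values change: x1, n1, n2, n3, n4, n6, n8.

First demand of the output computes:
  n1 = min2(-6, -2) = -6
  n2 = absv(-6) = 6
  n3 = sub(-2, 6) = -8
  n4 = add(-2, -8) = -10
  n6 = max2(-6, -10) = -6
  n8 = max2(-8, -6) = -6

After the edit, cleaning proceeds:
  n1: a read changed (x1 -6->4) — executes, giving -2.
  n2: a read changed (x1 -6->4) — executes, giving 4.
  n3: a read changed (n2 6->4) — executes, giving -6.
  n4: a read changed (n3 -8->-6) — executes, giving -8.
  n6: a read changed (n1 -6->-2; n4 -10->-8) — executes, giving -2.
  n8: a read changed (n3 -8->-6; n6 -6->-2) — executes, giving -2.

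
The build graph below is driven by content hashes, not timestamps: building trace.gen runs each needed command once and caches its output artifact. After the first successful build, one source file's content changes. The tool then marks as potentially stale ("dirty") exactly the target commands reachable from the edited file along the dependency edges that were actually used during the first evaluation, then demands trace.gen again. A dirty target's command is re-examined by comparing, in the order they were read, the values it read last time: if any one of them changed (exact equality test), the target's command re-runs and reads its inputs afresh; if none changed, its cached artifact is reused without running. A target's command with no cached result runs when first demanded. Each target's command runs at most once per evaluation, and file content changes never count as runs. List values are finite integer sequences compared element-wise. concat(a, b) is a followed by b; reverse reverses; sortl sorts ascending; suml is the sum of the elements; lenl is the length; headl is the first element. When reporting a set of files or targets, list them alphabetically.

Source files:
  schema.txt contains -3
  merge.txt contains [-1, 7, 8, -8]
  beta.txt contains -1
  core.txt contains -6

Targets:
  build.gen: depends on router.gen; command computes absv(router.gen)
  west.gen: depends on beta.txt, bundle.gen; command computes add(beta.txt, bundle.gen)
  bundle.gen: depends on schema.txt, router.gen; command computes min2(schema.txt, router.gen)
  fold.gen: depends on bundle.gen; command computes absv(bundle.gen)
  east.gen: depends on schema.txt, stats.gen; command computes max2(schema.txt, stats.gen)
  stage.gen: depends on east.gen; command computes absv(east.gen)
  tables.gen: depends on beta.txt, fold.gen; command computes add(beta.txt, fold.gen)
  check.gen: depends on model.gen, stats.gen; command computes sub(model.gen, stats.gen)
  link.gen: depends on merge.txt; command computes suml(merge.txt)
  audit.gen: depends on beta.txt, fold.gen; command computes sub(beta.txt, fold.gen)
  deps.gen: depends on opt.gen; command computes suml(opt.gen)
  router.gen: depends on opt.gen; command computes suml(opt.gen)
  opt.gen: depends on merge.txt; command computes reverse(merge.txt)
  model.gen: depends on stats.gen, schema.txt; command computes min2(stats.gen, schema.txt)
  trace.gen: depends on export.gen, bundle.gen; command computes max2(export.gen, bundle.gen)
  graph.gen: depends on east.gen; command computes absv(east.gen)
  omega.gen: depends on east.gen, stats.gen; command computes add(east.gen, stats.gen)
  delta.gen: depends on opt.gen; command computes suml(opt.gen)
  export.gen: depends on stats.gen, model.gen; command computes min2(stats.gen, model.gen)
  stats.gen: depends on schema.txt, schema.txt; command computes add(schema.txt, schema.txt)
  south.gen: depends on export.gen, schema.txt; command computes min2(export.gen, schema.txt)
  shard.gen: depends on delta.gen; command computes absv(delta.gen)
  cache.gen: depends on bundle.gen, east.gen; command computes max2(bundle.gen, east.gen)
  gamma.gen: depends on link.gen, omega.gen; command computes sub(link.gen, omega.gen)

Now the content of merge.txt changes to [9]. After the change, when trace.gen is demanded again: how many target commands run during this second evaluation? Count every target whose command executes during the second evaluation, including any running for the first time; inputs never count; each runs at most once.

Run set: bundle.gen, opt.gen, router.gen (3 run).
The important point: bundle.gen recomputes to an identical value, and the output ends up unchanged.

Initial pass — values computed on the first demand:
  opt.gen = reverse([-1, 7, 8, -8]) = [-8, 8, 7, -1]
  router.gen = suml([-8, 8, 7, -1]) = 6
  bundle.gen = min2(-3, 6) = -3
  stats.gen = add(-3, -3) = -6
  model.gen = min2(-6, -3) = -6
  export.gen = min2(-6, -6) = -6
  trace.gen = max2(-6, -3) = -3

Second demand — change propagation:
  opt.gen: re-runs because merge.txt [-1, 7, 8, -8]->[9]; new result [9].
  router.gen: re-runs because opt.gen [-8, 8, 7, -1]->[9]; new result 9.
  bundle.gen: re-runs because router.gen 6->9; new result -3 (unchanged).
  trace.gen: re-examined; everything it read last time is the same (export.gen unchanged, bundle.gen unchanged) — cache -3 kept, no run.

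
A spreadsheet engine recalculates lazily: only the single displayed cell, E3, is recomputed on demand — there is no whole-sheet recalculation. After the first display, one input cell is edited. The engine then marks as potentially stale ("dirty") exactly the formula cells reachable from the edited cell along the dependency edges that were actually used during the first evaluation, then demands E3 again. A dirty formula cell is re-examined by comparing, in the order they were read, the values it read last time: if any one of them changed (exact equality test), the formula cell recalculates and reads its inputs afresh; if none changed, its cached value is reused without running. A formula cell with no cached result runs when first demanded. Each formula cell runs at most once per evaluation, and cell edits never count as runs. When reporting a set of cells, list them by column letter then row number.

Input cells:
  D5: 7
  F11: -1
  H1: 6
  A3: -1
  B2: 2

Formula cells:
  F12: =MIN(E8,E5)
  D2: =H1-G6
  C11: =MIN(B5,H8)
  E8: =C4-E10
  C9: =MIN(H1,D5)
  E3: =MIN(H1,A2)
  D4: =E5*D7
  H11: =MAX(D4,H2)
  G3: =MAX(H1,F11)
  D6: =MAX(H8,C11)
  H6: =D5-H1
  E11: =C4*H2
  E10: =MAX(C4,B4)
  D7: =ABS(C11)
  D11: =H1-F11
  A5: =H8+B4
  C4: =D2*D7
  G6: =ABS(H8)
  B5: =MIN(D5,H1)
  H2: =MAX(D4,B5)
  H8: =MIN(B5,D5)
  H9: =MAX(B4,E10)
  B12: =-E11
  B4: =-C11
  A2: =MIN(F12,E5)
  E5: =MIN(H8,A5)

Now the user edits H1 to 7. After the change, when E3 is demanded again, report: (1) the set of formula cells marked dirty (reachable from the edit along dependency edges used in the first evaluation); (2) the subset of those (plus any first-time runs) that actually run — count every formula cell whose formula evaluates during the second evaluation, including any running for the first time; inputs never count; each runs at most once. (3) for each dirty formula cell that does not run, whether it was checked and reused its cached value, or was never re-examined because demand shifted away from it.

Marked dirty: A2, A5, B4, B5, C4, C11, D2, D7, E3, E5, E8, E10, F12, G6, H8.
Formula cells that run: A5, B4, B5, C4, C11, D2, D7, E3, E5, E10, G6, H8 — 12 in total.
Checked but reused from cache: A2, E8, F12.
Key observation: the cutoff stops propagation at E8 — its inputs' values are unchanged, so it reuses its cache.

First evaluation (everything demanded from the output):
  B5 = MIN(7, 6) = 6
  H8 = MIN(6, 7) = 6
  C11 = MIN(6, 6) = 6
  B4 = -(6) = -6
  A5 = 6 + -6 = 0
  D7 = ABS(6) = 6
  E5 = MIN(6, 0) = 0
  G6 = ABS(6) = 6
  D2 = 6 - 6 = 0
  C4 = 0 * 6 = 0
  E10 = MAX(0, -6) = 0
  E8 = 0 - 0 = 0
  F12 = MIN(0, 0) = 0
  A2 = MIN(0, 0) = 0
  E3 = MIN(6, 0) = 0

Propagation after the edit:
  B5: runs — H1 6->7; result 7.
  H8: runs — B5 6->7; result 7.
  C11: runs — B5 6->7; H8 6->7; result 7.
  B4: runs — C11 6->7; result -7.
  A5: runs — H8 6->7; B4 -6->-7; result 0 (same value as before).
  D7: runs — C11 6->7; result 7.
  E5: runs — H8 6->7; result 0 (same value as before).
  G6: runs — H8 6->7; result 7.
  D2: runs — H1 6->7; G6 6->7; result 0 (same value as before).
  C4: runs — D7 6->7; result 0 (same value as before).
  E10: runs — B4 -6->-7; result 0 (same value as before).
  E8: checked — values it read are unchanged (C4 unchanged, E10 unchanged); reused cached 0 without running.
  F12: checked — values it read are unchanged (E8 unchanged, E5 unchanged); reused cached 0 without running.
  A2: checked — values it read are unchanged (F12 unchanged, E5 unchanged); reused cached 0 without running.
  E3: runs — H1 6->7; result 0 (same value as before).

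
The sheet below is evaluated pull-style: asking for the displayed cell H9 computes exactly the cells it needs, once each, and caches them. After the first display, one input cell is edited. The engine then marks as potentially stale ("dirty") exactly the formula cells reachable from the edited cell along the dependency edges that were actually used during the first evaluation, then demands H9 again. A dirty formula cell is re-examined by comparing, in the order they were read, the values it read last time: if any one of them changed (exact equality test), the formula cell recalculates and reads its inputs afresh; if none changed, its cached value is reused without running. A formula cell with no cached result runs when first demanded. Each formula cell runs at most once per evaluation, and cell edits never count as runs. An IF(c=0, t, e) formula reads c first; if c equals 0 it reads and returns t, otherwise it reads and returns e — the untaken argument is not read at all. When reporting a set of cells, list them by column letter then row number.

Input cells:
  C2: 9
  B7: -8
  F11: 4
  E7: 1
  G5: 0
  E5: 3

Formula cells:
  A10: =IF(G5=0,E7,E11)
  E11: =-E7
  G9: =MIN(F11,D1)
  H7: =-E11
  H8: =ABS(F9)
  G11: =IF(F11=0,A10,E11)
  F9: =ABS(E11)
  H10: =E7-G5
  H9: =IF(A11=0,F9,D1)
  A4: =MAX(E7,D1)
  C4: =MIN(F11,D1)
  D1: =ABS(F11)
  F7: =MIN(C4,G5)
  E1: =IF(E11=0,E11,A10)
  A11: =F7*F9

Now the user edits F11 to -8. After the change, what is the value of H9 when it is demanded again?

Demanding H9 again yields 8.

First demand of the output computes:
  D1 = ABS(4) = 4
  C4 = MIN(4, 4) = 4
  E11 = -(1) = -1
  F7 = MIN(4, 0) = 0
  F9 = ABS(-1) = 1
  A11 = 0 * 1 = 0
  H9 = IF(A11=0: A11=0 -> then branch F9) = 1

After the edit, cleaning proceeds:
  D1: a read changed (F11 4->-8) — executes, giving 8.
  C4: a read changed (F11 4->-8; D1 4->8) — executes, giving -8.
  F7: a read changed (C4 4->-8) — executes, giving -8.
  A11: a read changed (F7 0->-8) — executes, giving -8.
  H9: a read changed (A11 0->-8) — executes, giving 8.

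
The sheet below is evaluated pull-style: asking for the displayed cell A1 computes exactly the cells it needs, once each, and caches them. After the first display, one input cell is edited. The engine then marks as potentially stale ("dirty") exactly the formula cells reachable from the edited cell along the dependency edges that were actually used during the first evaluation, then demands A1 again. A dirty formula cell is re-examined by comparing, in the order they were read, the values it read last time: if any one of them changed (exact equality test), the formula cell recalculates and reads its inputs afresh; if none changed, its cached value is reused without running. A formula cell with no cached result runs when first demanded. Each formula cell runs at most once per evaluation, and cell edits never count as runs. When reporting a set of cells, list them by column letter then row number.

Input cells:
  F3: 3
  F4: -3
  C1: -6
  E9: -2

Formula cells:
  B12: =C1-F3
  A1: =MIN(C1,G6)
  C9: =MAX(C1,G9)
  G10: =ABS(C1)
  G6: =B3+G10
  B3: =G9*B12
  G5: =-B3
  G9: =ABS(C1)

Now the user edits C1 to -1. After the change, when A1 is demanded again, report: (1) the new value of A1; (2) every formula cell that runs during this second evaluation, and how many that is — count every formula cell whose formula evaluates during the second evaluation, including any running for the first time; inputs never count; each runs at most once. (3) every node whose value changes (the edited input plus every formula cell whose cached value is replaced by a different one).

Demanding A1 again yields -3.
6 formula cells run: A1, B3, B12, G6, G9, G10.
The nodes whose values change: A1, B3, B12, C1, G6, G9, G10.

First demand of the output computes:
  B12 = -6 - 3 = -9
  G9 = ABS(-6) = 6
  B3 = 6 * -9 = -54
  G10 = ABS(-6) = 6
  G6 = -54 + 6 = -48
  A1 = MIN(-6, -48) = -48

After the edit, cleaning proceeds:
  B12: a read changed (C1 -6->-1) — executes, giving -4.
  G9: a read changed (C1 -6->-1) — executes, giving 1.
  B3: a read changed (G9 6->1; B12 -9->-4) — executes, giving -4.
  G10: a read changed (C1 -6->-1) — executes, giving 1.
  G6: a read changed (B3 -54->-4; G10 6->1) — executes, giving -3.
  A1: a read changed (C1 -6->-1; G6 -48->-3) — executes, giving -3.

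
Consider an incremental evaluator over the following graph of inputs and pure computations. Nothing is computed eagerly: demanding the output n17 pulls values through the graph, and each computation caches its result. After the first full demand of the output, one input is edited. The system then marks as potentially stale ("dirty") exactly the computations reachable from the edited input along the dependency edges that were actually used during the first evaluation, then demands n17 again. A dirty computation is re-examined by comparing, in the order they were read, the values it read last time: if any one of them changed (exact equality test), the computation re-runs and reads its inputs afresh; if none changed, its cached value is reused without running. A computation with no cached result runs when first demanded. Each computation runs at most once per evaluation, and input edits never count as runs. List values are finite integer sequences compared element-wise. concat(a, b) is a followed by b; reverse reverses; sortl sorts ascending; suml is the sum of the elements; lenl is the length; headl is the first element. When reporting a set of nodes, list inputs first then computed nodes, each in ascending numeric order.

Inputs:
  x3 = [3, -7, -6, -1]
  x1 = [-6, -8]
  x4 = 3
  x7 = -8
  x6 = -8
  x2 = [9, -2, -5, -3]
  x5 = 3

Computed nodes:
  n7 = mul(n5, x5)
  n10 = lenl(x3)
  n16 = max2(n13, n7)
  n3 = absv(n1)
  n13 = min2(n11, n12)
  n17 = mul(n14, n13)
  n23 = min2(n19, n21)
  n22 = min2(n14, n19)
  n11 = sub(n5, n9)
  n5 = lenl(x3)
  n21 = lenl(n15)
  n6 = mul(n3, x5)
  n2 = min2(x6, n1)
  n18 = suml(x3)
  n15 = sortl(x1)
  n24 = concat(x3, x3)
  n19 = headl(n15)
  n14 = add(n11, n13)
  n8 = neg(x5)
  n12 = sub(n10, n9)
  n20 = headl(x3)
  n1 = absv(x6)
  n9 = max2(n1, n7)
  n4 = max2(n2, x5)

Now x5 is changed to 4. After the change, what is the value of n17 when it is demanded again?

n17 now evaluates to 288.

Initial pass — values computed on the first demand:
  n1 = absv(-8) = 8
  n5 = lenl([3, -7, -6, -1]) = 4
  n7 = mul(4, 3) = 12
  n9 = max2(8, 12) = 12
  n10 = lenl([3, -7, -6, -1]) = 4
  n11 = sub(4, 12) = -8
  n12 = sub(4, 12) = -8
  n13 = min2(-8, -8) = -8
  n14 = add(-8, -8) = -16
  n17 = mul(-16, -8) = 128

Second demand — change propagation:
  n7: re-runs because x5 3->4; new result 16.
  n9: re-runs because n7 12->16; new result 16.
  n11: re-runs because n9 12->16; new result -12.
  n12: re-runs because n9 12->16; new result -12.
  n13: re-runs because n11 -8->-12; n12 -8->-12; new result -12.
  n14: re-runs because n11 -8->-12; n13 -8->-12; new result -24.
  n17: re-runs because n14 -16->-24; n13 -8->-12; new result 288.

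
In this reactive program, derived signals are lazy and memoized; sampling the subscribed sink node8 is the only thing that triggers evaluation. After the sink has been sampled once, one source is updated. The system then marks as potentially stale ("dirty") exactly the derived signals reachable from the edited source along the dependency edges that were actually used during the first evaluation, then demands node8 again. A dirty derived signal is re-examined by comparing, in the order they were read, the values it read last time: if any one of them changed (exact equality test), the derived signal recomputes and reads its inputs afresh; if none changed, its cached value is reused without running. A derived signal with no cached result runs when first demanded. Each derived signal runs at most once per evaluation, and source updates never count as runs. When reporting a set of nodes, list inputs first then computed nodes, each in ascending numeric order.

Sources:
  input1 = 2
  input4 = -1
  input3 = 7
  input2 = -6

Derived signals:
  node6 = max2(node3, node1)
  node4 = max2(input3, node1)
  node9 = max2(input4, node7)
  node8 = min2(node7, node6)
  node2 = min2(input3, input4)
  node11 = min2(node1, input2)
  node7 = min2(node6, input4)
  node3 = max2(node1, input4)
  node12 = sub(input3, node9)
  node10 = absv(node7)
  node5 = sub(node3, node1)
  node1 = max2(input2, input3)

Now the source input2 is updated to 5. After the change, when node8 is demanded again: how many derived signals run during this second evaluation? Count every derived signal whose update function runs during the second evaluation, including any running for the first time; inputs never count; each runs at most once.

1 derived signals run: node1.
Note the absorption at node1: it re-runs yet its value is the same, leaving the output's value untouched.

First demand of the output computes:
  node1 = max2(-6, 7) = 7
  node3 = max2(7, -1) = 7
  node6 = max2(7, 7) = 7
  node7 = min2(7, -1) = -1
  node8 = min2(-1, 7) = -1

After the edit, cleaning proceeds:
  node1: a read changed (input2 -6->5) — executes, giving 7 — identical to its old value.
  node3: dirty, but its reads are unchanged (node1 unchanged, input4 unchanged); cached 7 stands.
  node6: dirty, but its reads are unchanged (node3 unchanged, node1 unchanged); cached 7 stands.
  node7: dirty, but its reads are unchanged (node6 unchanged, input4 unchanged); cached -1 stands.
  node8: dirty, but its reads are unchanged (node7 unchanged, node6 unchanged); cached -1 stands.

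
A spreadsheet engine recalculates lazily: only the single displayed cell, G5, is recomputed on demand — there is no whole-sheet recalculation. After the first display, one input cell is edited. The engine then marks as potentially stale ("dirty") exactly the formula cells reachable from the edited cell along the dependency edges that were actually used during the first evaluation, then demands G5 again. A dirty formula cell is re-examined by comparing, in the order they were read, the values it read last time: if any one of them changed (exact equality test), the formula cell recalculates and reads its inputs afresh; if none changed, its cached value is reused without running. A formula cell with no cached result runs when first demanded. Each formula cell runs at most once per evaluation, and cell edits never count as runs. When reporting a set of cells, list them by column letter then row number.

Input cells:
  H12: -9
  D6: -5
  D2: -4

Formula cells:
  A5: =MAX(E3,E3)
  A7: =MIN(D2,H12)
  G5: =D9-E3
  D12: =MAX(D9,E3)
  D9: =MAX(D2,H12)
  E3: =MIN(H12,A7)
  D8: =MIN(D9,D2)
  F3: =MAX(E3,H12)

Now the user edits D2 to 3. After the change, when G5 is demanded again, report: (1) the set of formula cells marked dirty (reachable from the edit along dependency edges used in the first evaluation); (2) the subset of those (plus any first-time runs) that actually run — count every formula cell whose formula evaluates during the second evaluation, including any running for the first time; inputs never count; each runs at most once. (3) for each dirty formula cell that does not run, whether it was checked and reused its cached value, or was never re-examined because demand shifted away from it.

Marked dirty: A7, D9, E3, G5.
Formula cells that run: A7, D9, G5 — 3 in total.
Checked but reused from cache: E3.
Key observation: the cutoff stops propagation at E3 — its inputs' values are unchanged, so it reuses its cache.

First evaluation (everything demanded from the output):
  A7 = MIN(-4, -9) = -9
  D9 = MAX(-4, -9) = -4
  E3 = MIN(-9, -9) = -9
  G5 = -4 - -9 = 5

Propagation after the edit:
  A7: runs — D2 -4->3; result -9 (same value as before).
  D9: runs — D2 -4->3; result 3.
  E3: checked — values it read are unchanged (H12 unchanged, A7 unchanged); reused cached -9 without running.
  G5: runs — D9 -4->3; result 12.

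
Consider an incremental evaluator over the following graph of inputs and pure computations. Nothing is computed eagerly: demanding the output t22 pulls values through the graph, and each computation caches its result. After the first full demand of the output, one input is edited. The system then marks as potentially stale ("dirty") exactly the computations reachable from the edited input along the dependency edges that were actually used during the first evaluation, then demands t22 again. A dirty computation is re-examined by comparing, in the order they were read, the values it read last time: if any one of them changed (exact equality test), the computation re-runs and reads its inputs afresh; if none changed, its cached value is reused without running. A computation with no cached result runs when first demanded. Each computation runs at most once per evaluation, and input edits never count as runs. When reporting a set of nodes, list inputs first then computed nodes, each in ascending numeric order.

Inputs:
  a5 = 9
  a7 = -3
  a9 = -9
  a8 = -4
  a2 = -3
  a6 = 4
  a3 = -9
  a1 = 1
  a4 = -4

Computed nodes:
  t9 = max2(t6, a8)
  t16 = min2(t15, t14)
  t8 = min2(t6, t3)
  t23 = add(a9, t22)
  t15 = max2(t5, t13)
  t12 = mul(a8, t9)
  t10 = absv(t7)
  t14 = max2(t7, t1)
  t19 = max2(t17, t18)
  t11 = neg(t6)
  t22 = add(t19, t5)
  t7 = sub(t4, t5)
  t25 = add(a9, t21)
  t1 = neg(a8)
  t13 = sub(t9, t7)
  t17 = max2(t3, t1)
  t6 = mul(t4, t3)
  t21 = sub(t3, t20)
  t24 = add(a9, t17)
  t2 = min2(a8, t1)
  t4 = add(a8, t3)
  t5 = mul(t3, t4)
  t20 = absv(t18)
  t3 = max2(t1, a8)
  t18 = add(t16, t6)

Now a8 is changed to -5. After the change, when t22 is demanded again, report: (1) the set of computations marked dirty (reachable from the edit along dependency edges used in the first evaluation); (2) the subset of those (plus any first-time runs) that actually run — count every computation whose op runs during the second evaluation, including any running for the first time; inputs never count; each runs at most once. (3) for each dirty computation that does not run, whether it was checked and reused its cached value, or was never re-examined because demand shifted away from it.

Dirty set: t1, t3, t4, t5, t6, t7, t9, t13, t14, t15, t16, t17, t18, t19, t22.
Run set: t1, t3, t4, t5, t6, t9, t14, t16, t17, t19, t22 (11 run).
Re-examined without running (cache reused): t7, t13, t15, t18.
The important point: at t7 every value read last time is unchanged, so the dirty flag clears without a run.

Initial pass — values computed on the first demand:
  t1 = neg(-4) = 4
  t3 = max2(4, -4) = 4
  t4 = add(-4, 4) = 0
  t5 = mul(4, 0) = 0
  t6 = mul(0, 4) = 0
  t7 = sub(0, 0) = 0
  t9 = max2(0, -4) = 0
  t13 = sub(0, 0) = 0
  t14 = max2(0, 4) = 4
  t15 = max2(0, 0) = 0
  t16 = min2(0, 4) = 0
  t17 = max2(4, 4) = 4
  t18 = add(0, 0) = 0
  t19 = max2(4, 0) = 4
  t22 = add(4, 0) = 4

Second demand — change propagation:
  t1: re-runs because a8 -4->-5; new result 5.
  t3: re-runs because t1 4->5; a8 -4->-5; new result 5.
  t4: re-runs because a8 -4->-5; t3 4->5; new result 0 (unchanged).
  t5: re-runs because t3 4->5; new result 0 (unchanged).
  t6: re-runs because t3 4->5; new result 0 (unchanged).
  t7: re-examined; everything it read last time is the same (t4 unchanged, t5 unchanged) — cache 0 kept, no run.
  t9: re-runs because a8 -4->-5; new result 0 (unchanged).
  t13: re-examined; everything it read last time is the same (t9 unchanged, t7 unchanged) — cache 0 kept, no run.
  t14: re-runs because t1 4->5; new result 5.
  t15: re-examined; everything it read last time is the same (t5 unchanged, t13 unchanged) — cache 0 kept, no run.
  t16: re-runs because t14 4->5; new result 0 (unchanged).
  t17: re-runs because t3 4->5; t1 4->5; new result 5.
  t18: re-examined; everything it read last time is the same (t16 unchanged, t6 unchanged) — cache 0 kept, no run.
  t19: re-runs because t17 4->5; new result 5.
  t22: re-runs because t19 4->5; new result 5.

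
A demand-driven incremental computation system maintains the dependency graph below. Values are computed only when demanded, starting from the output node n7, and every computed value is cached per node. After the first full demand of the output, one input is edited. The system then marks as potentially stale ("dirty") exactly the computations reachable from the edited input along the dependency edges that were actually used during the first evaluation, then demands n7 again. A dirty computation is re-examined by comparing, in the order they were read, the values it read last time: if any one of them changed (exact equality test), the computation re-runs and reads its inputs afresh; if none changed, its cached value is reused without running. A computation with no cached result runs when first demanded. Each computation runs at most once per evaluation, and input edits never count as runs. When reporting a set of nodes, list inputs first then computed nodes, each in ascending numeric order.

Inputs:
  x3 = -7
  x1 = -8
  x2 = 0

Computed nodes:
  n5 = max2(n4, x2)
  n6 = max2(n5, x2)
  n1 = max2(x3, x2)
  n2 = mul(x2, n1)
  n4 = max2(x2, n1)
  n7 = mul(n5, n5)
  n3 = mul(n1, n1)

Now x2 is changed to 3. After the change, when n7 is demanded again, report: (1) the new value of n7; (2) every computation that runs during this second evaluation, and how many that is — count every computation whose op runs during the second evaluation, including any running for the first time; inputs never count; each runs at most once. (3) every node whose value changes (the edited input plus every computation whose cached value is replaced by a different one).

New value of n7: 9.
Computations that run: n1, n4, n5, n7 — 4 in total.
Values that change: x2, n1, n4, n5, n7.

First evaluation (everything demanded from the output):
  n1 = max2(-7, 0) = 0
  n4 = max2(0, 0) = 0
  n5 = max2(0, 0) = 0
  n7 = mul(0, 0) = 0

Propagation after the edit:
  n1: runs — x2 0->3; result 3.
  n4: runs — x2 0->3; n1 0->3; result 3.
  n5: runs — n4 0->3; x2 0->3; result 3.
  n7: runs — n5 0->3; n5 0->3; result 9.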